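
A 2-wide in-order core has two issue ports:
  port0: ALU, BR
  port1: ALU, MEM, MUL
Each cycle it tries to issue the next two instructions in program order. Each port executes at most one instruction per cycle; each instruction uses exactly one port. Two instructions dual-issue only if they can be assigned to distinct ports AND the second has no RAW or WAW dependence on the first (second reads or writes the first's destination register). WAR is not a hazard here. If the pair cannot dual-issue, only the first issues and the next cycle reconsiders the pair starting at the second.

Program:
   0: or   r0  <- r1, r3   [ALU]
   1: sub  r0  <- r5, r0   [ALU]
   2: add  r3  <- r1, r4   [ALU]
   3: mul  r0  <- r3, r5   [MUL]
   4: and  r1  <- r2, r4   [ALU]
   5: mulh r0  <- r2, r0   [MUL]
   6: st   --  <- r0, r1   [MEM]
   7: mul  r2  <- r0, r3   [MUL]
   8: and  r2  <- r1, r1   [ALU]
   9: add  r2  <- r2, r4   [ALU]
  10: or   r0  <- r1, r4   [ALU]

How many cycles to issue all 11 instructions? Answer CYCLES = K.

  cy0 -> i0 (or.ALU) RAW+WAW r0
  cy1 -> i1&i2 (sub.ALU+add.ALU) 2-wide
  cy2 -> i3&i4 (mul.MUL+and.ALU) 2-wide
  cy3 -> i5 (mulh.MUL) no-port MUL/MEM
  cy4 -> i6 (st.MEM) no-port MEM/MUL
  cy5 -> i7 (mul.MUL) WAW r2
  cy6 -> i8 (and.ALU) RAW+WAW r2
  cy7 -> i9&i10 (add.ALU+or.ALU) 2-wide

CYCLES = 8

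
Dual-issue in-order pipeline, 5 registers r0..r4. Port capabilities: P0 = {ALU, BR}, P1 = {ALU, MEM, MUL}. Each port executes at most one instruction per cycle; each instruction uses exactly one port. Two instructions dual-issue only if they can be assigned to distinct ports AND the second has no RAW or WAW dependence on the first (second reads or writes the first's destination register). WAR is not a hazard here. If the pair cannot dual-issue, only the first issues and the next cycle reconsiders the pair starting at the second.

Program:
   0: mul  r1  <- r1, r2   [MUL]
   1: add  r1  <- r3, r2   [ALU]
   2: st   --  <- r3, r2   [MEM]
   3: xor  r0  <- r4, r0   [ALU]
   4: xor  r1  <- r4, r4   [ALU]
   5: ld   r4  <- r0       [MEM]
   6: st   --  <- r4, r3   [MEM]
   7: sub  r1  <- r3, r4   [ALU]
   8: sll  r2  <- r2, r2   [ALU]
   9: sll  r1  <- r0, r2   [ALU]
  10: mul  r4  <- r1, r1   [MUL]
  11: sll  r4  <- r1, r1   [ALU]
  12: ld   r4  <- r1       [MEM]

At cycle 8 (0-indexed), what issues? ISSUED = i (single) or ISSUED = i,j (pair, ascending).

  cy0 -> i0 (mul.MUL) WAW r1
  cy1 -> i1/i2 (add.ALU st.MEM) pair
  cy2 -> i3/i4 (xor.ALU xor.ALU) pair
  cy3 -> i5 (ld.MEM) no-port MEM/MEM
  cy4 -> i6/i7 (st.MEM sub.ALU) pair
  cy5 -> i8 (sll.ALU) RAW r2
  cy6 -> i9 (sll.ALU) RAW r1
  cy7 -> i10 (mul.MUL) WAW r4
  cy8 -> i11 (sll.ALU) WAW r4
  cy9 -> i12 (ld.MEM) tail

ISSUED = 11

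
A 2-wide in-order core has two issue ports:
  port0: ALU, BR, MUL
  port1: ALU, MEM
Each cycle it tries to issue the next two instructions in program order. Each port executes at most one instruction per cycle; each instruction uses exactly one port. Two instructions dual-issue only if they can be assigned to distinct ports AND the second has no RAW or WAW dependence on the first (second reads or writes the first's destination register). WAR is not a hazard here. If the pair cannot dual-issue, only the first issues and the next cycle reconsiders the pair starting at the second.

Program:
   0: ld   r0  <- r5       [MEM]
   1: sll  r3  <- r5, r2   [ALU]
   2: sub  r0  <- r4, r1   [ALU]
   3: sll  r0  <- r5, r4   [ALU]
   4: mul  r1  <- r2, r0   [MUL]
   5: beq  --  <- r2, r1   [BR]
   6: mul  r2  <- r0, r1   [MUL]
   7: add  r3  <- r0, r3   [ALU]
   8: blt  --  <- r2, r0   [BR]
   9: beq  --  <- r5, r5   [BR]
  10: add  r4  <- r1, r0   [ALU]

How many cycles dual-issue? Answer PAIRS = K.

PAIRS = 3

c0: i0+i1 ld/sll  2-wide
c1: i2 sub  WAW r0
c2: i3 sll  RAW r0
c3: i4 mul  no-port MUL/BR
c4: i5 beq  no-port BR/MUL
c5: i6+i7 mul/add  2-wide
c6: i8 blt  no-port BR/BR
c7: i9+i10 beq/add  2-wide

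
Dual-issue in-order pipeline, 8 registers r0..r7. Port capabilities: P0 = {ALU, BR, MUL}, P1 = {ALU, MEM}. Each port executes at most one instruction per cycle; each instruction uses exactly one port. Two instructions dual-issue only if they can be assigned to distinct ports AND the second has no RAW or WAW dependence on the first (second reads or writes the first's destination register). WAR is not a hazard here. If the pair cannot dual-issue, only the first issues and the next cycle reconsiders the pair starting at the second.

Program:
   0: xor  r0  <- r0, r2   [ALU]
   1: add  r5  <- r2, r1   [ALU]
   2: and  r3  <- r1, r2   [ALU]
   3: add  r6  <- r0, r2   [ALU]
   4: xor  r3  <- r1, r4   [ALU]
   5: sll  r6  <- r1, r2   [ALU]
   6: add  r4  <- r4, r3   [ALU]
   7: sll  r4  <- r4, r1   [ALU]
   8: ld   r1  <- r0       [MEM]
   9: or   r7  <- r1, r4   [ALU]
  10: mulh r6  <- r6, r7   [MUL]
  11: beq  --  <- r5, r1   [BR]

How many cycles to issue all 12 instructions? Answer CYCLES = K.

c0: i0,i1 xor add  pair
c1: i2,i3 and add  pair
c2: i4,i5 xor sll  pair
c3: i6 add  RAW+WAW r4
c4: i7,i8 sll ld  pair
c5: i9 or  RAW r7
c6: i10 mulh  no-port MUL/BR
c7: i11 beq  tail

CYCLES = 8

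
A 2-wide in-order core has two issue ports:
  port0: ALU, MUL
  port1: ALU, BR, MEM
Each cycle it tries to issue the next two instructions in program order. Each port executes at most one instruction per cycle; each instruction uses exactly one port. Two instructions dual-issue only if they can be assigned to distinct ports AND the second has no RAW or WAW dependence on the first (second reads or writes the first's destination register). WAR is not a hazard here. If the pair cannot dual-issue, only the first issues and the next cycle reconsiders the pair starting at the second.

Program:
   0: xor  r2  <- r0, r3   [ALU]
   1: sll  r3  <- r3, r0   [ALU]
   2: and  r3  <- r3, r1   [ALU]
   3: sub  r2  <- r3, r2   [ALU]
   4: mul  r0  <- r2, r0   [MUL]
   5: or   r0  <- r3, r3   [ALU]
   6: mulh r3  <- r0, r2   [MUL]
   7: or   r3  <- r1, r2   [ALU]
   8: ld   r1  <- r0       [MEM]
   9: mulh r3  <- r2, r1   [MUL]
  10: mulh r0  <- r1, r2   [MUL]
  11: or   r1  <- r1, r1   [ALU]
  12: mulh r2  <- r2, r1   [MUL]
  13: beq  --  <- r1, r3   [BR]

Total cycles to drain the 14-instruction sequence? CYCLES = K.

#0 head=0: xor sll i0&i1 2-wide
#1 head=2: and i2 RAW r3
#2 head=3: sub i3 RAW r2
#3 head=4: mul i4 WAW r0
#4 head=5: or i5 RAW r0
#5 head=6: mulh i6 WAW r3
#6 head=7: or ld i7&i8 2-wide
#7 head=9: mulh i9 no-port MUL/MUL
#8 head=10: mulh or i10&i11 2-wide
#9 head=12: mulh beq i12&i13 2-wide

CYCLES = 10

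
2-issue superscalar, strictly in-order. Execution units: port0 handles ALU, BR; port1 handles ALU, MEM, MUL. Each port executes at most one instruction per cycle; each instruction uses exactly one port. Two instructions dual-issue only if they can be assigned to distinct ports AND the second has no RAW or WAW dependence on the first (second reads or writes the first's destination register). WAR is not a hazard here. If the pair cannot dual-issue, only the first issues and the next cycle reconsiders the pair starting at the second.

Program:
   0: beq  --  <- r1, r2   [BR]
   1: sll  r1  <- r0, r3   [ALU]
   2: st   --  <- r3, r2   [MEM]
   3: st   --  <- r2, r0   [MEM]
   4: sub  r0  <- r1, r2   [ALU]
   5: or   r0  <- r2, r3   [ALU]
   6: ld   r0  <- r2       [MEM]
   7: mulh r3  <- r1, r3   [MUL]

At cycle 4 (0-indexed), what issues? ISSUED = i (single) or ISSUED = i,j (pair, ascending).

  cy0 -> i0&i1 (beq.BR+sll.ALU) 2-wide
  cy1 -> i2 (st.MEM) no-port MEM/MEM
  cy2 -> i3&i4 (st.MEM+sub.ALU) 2-wide
  cy3 -> i5 (or.ALU) WAW r0
  cy4 -> i6 (ld.MEM) no-port MEM/MUL
  cy5 -> i7 (mulh.MUL) tail

ISSUED = 6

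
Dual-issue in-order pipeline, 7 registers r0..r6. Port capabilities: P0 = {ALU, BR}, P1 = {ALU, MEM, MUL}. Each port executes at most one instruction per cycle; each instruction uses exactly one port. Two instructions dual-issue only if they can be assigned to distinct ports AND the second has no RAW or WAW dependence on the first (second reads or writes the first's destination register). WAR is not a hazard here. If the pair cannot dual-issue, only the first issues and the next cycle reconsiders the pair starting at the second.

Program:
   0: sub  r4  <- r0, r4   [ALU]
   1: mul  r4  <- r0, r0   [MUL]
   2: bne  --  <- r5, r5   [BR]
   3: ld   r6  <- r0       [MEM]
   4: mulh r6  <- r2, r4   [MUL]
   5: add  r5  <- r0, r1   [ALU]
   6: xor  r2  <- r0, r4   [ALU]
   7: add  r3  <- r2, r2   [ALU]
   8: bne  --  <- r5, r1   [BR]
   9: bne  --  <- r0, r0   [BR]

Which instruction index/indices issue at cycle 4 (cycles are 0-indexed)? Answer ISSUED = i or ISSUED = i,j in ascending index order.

ISSUED = 6

  cy0 -> i0 (sub) WAW r4
  cy1 -> i1&i2 (mul/bne) pair
  cy2 -> i3 (ld) no-port MEM/MUL
  cy3 -> i4&i5 (mulh/add) pair
  cy4 -> i6 (xor) RAW r2
  cy5 -> i7&i8 (add/bne) pair
  cy6 -> i9 (bne) tail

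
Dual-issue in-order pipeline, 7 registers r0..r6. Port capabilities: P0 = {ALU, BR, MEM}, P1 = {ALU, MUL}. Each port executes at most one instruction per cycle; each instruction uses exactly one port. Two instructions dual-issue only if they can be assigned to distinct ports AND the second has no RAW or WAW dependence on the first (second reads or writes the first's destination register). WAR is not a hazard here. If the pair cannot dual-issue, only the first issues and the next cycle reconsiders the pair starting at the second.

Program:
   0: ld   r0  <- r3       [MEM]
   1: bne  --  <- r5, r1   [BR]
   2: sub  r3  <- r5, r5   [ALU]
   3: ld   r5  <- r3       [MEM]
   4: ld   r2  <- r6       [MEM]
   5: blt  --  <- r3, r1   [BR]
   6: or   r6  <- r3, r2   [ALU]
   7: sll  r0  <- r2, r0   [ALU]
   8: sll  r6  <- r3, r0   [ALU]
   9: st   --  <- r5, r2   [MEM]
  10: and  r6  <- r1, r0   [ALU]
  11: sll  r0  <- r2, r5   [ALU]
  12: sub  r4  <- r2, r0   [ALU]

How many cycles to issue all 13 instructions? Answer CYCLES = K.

c0: i0 ld  no-port MEM/BR
c1: i1&i2 bne sub  dual
c2: i3 ld  no-port MEM/MEM
c3: i4 ld  no-port MEM/BR
c4: i5&i6 blt or  dual
c5: i7 sll  RAW r0
c6: i8&i9 sll st  dual
c7: i10&i11 and sll  dual
c8: i12 sub  tail

CYCLES = 9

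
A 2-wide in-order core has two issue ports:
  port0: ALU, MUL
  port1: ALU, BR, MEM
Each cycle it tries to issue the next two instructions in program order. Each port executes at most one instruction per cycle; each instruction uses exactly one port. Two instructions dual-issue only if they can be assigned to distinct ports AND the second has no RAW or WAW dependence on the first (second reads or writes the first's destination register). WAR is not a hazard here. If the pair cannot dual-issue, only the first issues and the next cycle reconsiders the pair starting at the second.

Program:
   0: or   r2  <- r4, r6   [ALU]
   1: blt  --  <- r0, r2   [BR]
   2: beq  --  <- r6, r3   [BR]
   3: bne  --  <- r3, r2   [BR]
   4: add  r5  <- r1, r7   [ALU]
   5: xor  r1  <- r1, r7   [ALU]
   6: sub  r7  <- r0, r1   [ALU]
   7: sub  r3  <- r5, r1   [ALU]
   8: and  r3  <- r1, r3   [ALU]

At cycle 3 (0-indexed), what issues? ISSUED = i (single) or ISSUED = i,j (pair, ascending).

[0] i0  or  -- RAW r2
[1] i1  blt  -- no-port BR/BR
[2] i2  beq  -- no-port BR/BR
[3] i3&i4  bne;add  -- pair
[4] i5  xor  -- RAW r1
[5] i6&i7  sub;sub  -- pair
[6] i8  and  -- tail

ISSUED = 3,4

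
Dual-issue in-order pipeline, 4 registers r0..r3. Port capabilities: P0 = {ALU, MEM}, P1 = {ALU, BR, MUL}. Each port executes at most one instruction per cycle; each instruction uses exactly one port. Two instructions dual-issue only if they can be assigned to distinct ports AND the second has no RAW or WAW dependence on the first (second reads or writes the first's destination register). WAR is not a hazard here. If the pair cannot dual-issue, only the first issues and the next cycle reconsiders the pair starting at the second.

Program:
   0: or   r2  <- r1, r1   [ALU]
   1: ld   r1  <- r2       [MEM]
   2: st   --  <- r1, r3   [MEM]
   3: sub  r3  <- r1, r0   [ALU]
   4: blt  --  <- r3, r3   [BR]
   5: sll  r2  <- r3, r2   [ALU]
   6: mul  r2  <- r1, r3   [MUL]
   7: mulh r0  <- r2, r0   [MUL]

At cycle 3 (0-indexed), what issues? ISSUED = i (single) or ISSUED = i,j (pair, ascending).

ISSUED = 4,5

c0: i0 or.ALU  RAW r2
c1: i1 ld.MEM  no-port MEM/MEM
c2: i2&i3 st.MEM;sub.ALU  pair
c3: i4&i5 blt.BR;sll.ALU  pair
c4: i6 mul.MUL  no-port MUL/MUL
c5: i7 mulh.MUL  tail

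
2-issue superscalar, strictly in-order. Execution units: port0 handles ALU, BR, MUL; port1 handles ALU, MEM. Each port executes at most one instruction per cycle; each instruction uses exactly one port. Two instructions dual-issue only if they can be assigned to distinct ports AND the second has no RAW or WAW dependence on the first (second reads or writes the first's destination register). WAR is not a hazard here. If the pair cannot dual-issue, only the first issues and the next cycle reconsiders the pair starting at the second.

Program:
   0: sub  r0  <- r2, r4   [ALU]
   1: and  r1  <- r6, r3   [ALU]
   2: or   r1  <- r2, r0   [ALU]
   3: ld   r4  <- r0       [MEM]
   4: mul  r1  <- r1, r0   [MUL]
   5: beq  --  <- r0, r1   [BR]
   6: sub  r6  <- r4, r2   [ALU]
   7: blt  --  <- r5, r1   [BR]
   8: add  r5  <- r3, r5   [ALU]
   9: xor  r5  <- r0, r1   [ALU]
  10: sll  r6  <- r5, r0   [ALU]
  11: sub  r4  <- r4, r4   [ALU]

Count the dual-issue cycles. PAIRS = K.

  cy0 -> i0&i1 (sub/and) pair
  cy1 -> i2&i3 (or/ld) pair
  cy2 -> i4 (mul) no-port MUL/BR
  cy3 -> i5&i6 (beq/sub) pair
  cy4 -> i7&i8 (blt/add) pair
  cy5 -> i9 (xor) RAW r5
  cy6 -> i10&i11 (sll/sub) pair

PAIRS = 5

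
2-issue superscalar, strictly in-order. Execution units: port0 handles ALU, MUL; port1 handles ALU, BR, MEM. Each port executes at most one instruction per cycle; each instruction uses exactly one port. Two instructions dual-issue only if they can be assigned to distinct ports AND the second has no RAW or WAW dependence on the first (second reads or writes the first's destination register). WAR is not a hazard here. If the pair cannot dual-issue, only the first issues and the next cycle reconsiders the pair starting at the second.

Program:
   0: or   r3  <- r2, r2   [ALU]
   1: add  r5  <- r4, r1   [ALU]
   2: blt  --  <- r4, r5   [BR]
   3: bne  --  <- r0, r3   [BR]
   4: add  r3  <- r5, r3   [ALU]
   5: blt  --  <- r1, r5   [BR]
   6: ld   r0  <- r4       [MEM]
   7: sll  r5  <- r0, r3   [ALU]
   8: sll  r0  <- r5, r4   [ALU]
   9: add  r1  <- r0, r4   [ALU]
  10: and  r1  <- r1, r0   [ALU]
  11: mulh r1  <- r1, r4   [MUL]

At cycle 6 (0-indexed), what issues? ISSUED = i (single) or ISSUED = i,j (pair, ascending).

ISSUED = 8

  cy0 -> i0&i1 (or/add) pair
  cy1 -> i2 (blt) no-port BR/BR
  cy2 -> i3&i4 (bne/add) pair
  cy3 -> i5 (blt) no-port BR/MEM
  cy4 -> i6 (ld) RAW r0
  cy5 -> i7 (sll) RAW r5
  cy6 -> i8 (sll) RAW r0
  cy7 -> i9 (add) RAW+WAW r1
  cy8 -> i10 (and) RAW+WAW r1
  cy9 -> i11 (mulh) tail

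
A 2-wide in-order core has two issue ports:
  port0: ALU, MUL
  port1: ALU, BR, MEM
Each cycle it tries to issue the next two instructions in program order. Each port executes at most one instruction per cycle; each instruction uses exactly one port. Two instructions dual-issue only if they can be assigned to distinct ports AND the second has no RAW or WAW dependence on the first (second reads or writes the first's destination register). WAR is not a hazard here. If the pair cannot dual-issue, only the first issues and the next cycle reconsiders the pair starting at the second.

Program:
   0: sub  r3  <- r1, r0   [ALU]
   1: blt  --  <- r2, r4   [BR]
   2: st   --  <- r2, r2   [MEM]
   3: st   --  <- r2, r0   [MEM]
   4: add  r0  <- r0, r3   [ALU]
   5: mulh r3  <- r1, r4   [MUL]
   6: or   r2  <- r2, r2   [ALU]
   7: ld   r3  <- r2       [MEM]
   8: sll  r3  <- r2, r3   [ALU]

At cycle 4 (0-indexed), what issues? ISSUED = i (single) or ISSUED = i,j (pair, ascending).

t=0 i0+i1:sub.ALU blt.BR ; pair
t=1 i2:st.MEM ; no-port MEM/MEM
t=2 i3+i4:st.MEM add.ALU ; pair
t=3 i5+i6:mulh.MUL or.ALU ; pair
t=4 i7:ld.MEM ; RAW+WAW r3
t=5 i8:sll.ALU ; tail

ISSUED = 7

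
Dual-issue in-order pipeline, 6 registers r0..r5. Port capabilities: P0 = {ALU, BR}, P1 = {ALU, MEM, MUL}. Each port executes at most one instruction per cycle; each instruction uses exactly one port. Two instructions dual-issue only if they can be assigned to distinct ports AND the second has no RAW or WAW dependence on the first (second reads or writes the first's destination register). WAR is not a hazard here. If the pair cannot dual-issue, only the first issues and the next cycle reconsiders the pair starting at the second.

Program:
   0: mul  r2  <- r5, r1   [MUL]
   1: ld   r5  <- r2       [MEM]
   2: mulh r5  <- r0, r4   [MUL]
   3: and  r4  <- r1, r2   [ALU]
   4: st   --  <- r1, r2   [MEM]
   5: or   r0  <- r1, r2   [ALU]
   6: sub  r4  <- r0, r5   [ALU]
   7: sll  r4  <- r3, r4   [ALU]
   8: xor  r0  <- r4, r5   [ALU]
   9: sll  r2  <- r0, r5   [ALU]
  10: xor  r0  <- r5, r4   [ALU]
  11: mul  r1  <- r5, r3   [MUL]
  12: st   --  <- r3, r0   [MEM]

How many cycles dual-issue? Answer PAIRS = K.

#0 head=0: mul i0 no-port MUL/MEM
#1 head=1: ld i1 no-port MEM/MUL
#2 head=2: mulh;and i2,i3 2-wide
#3 head=4: st;or i4,i5 2-wide
#4 head=6: sub i6 RAW+WAW r4
#5 head=7: sll i7 RAW r4
#6 head=8: xor i8 RAW r0
#7 head=9: sll;xor i9,i10 2-wide
#8 head=11: mul i11 no-port MUL/MEM
#9 head=12: st i12 tail

PAIRS = 3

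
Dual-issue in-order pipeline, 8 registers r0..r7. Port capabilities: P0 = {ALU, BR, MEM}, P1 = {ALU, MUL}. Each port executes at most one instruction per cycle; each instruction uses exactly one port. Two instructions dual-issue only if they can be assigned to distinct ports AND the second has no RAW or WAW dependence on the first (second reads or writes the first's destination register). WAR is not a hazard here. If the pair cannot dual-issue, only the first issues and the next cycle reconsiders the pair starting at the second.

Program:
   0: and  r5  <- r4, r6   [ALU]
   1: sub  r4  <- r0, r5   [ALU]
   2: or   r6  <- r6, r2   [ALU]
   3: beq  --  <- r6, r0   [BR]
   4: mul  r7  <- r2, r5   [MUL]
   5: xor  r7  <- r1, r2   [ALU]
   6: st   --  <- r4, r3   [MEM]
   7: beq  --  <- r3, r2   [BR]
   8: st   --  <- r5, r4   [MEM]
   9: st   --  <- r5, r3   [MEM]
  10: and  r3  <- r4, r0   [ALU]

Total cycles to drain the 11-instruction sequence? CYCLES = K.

CYCLES = 7

0. and @i0  | RAW r5
1. sub;or @i1/i2  | dual
2. beq;mul @i3/i4  | dual
3. xor;st @i5/i6  | dual
4. beq @i7  | no-port BR/MEM
5. st @i8  | no-port MEM/MEM
6. st;and @i9/i10  | dual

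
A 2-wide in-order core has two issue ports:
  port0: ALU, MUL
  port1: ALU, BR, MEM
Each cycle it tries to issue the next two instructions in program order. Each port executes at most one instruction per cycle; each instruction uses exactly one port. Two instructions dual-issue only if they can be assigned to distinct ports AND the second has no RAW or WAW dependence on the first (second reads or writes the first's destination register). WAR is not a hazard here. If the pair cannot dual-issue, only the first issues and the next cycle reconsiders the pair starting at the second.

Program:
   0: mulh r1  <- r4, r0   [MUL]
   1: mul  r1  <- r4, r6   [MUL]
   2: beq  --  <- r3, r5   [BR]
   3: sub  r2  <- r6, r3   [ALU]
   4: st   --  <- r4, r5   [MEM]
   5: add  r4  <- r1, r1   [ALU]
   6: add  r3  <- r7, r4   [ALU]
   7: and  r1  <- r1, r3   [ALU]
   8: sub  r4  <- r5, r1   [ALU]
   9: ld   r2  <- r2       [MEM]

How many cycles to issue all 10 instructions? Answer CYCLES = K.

c0: i0 mulh.MUL  no-port MUL/MUL
c1: i1,i2 mul.MUL/beq.BR  dual
c2: i3,i4 sub.ALU/st.MEM  dual
c3: i5 add.ALU  RAW r4
c4: i6 add.ALU  RAW r3
c5: i7 and.ALU  RAW r1
c6: i8,i9 sub.ALU/ld.MEM  dual

CYCLES = 7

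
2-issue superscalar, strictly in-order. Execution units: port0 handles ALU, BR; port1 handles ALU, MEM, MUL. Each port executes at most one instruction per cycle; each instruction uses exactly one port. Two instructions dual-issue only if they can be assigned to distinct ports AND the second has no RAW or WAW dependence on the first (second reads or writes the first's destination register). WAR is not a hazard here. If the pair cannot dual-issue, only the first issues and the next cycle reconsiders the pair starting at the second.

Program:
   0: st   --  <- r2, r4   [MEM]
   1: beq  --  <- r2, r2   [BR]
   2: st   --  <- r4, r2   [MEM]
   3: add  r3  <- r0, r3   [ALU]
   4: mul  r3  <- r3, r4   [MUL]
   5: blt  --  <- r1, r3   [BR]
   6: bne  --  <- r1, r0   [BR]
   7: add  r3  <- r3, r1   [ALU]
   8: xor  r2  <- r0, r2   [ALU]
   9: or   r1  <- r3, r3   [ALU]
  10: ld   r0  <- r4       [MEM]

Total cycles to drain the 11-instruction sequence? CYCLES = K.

CYCLES = 7

0. st+beq @i0,i1  | 2-wide
1. st+add @i2,i3  | 2-wide
2. mul @i4  | RAW r3
3. blt @i5  | no-port BR/BR
4. bne+add @i6,i7  | 2-wide
5. xor+or @i8,i9  | 2-wide
6. ld @i10  | tail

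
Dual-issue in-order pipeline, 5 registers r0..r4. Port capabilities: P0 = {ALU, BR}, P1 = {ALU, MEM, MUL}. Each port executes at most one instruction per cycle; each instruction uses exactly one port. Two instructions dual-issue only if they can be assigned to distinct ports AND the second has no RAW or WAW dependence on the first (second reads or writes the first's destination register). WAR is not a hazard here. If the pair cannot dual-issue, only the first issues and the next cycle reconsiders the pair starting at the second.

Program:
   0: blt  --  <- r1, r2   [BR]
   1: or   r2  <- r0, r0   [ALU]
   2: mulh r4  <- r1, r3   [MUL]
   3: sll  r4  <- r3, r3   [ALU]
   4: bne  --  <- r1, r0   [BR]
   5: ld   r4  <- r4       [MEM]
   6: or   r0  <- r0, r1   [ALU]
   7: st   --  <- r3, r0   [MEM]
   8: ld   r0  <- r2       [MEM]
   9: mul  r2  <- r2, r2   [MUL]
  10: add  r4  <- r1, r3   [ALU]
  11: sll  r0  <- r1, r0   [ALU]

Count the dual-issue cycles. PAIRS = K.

PAIRS = 4

c0: i0+i1 blt/or  dual
c1: i2 mulh  WAW r4
c2: i3+i4 sll/bne  dual
c3: i5+i6 ld/or  dual
c4: i7 st  no-port MEM/MEM
c5: i8 ld  no-port MEM/MUL
c6: i9+i10 mul/add  dual
c7: i11 sll  tail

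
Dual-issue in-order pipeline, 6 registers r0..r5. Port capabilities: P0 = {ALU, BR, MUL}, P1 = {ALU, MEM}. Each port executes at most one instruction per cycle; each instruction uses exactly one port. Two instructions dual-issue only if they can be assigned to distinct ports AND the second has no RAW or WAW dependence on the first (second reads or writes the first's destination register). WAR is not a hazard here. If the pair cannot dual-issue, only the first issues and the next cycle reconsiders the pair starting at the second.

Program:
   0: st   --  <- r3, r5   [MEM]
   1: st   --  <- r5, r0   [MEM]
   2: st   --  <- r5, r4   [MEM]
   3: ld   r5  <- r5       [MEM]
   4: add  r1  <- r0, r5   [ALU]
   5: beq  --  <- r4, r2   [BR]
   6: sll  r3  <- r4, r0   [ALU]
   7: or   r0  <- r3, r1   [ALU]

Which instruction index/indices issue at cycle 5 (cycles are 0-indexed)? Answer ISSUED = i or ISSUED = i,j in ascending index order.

c0: i0 st.MEM  no-port MEM/MEM
c1: i1 st.MEM  no-port MEM/MEM
c2: i2 st.MEM  no-port MEM/MEM
c3: i3 ld.MEM  RAW r5
c4: i4+i5 add.ALU beq.BR  pair
c5: i6 sll.ALU  RAW r3
c6: i7 or.ALU  tail

ISSUED = 6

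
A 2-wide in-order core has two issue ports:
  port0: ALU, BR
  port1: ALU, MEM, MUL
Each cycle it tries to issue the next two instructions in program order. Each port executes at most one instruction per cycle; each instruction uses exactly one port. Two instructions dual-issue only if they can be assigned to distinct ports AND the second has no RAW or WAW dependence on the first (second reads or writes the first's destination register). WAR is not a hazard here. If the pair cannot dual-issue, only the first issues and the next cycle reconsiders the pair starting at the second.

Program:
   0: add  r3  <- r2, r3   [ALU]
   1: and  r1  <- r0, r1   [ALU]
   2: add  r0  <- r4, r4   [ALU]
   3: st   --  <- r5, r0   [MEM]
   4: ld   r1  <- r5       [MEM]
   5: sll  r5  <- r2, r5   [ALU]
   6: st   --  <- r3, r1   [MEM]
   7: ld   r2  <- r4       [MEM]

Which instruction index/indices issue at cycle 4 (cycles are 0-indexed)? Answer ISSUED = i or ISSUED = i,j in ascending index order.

[0] i0+i1  add.ALU;and.ALU  -- 2-wide
[1] i2  add.ALU  -- RAW r0
[2] i3  st.MEM  -- no-port MEM/MEM
[3] i4+i5  ld.MEM;sll.ALU  -- 2-wide
[4] i6  st.MEM  -- no-port MEM/MEM
[5] i7  ld.MEM  -- tail

ISSUED = 6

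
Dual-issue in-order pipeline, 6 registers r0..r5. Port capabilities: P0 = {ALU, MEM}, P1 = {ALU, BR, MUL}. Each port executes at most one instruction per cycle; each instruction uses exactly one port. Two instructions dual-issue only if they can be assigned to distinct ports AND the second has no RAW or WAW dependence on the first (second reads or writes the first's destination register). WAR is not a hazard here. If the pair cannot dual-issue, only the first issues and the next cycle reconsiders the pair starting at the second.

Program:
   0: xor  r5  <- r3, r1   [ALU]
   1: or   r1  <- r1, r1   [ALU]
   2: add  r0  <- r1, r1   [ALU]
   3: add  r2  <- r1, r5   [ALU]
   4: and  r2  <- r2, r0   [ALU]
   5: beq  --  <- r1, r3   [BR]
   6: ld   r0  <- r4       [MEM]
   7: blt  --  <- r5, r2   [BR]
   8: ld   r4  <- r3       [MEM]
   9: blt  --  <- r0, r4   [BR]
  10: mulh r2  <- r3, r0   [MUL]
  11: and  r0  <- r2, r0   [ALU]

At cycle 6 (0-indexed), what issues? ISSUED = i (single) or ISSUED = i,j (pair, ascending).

ISSUED = 10

  cy0 -> i0&i1 (xor or) dual
  cy1 -> i2&i3 (add add) dual
  cy2 -> i4&i5 (and beq) dual
  cy3 -> i6&i7 (ld blt) dual
  cy4 -> i8 (ld) RAW r4
  cy5 -> i9 (blt) no-port BR/MUL
  cy6 -> i10 (mulh) RAW r2
  cy7 -> i11 (and) tail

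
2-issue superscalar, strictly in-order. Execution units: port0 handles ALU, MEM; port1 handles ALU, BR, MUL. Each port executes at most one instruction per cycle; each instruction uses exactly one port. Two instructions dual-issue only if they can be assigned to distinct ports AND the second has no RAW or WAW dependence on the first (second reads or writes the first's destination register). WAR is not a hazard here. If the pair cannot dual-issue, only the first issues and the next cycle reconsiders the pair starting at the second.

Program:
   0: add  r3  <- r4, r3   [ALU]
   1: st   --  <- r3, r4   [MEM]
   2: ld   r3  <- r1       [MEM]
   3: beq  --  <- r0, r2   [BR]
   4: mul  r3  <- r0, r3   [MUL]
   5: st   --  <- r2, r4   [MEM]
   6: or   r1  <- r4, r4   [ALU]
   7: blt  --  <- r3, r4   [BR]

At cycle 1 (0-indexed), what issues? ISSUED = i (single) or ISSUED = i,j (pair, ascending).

ISSUED = 1

  cy0 -> i0 (add) RAW r3
  cy1 -> i1 (st) no-port MEM/MEM
  cy2 -> i2,i3 (ld+beq) 2-wide
  cy3 -> i4,i5 (mul+st) 2-wide
  cy4 -> i6,i7 (or+blt) 2-wide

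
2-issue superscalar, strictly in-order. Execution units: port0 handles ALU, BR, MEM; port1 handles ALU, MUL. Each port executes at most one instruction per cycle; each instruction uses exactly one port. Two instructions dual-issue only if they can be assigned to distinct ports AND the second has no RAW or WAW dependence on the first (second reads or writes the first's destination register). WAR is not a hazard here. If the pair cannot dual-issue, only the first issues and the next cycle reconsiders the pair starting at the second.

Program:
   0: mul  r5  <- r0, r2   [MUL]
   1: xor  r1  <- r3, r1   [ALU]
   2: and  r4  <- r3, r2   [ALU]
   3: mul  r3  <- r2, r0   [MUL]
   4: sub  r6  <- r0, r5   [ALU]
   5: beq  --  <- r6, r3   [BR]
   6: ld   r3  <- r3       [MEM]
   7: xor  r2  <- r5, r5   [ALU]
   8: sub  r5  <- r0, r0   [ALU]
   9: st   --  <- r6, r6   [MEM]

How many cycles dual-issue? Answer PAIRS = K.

PAIRS = 4

  cy0 -> i0,i1 (mul.MUL xor.ALU) dual
  cy1 -> i2,i3 (and.ALU mul.MUL) dual
  cy2 -> i4 (sub.ALU) RAW r6
  cy3 -> i5 (beq.BR) no-port BR/MEM
  cy4 -> i6,i7 (ld.MEM xor.ALU) dual
  cy5 -> i8,i9 (sub.ALU st.MEM) dual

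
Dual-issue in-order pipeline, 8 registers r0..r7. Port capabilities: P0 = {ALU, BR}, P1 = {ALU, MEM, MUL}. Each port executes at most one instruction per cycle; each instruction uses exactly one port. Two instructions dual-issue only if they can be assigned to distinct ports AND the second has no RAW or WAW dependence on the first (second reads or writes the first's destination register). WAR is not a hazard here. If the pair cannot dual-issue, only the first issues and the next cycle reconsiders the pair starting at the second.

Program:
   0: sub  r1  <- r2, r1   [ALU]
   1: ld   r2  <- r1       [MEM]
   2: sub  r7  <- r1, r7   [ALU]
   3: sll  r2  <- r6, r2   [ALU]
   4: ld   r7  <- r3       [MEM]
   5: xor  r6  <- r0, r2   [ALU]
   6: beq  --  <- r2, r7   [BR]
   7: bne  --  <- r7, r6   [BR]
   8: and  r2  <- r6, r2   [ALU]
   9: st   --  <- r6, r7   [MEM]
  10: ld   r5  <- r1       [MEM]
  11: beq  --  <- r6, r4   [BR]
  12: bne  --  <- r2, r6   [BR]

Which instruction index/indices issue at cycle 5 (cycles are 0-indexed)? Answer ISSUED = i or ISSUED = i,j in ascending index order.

c0: i0 sub  RAW r1
c1: i1/i2 ld/sub  pair
c2: i3/i4 sll/ld  pair
c3: i5/i6 xor/beq  pair
c4: i7/i8 bne/and  pair
c5: i9 st  no-port MEM/MEM
c6: i10/i11 ld/beq  pair
c7: i12 bne  tail

ISSUED = 9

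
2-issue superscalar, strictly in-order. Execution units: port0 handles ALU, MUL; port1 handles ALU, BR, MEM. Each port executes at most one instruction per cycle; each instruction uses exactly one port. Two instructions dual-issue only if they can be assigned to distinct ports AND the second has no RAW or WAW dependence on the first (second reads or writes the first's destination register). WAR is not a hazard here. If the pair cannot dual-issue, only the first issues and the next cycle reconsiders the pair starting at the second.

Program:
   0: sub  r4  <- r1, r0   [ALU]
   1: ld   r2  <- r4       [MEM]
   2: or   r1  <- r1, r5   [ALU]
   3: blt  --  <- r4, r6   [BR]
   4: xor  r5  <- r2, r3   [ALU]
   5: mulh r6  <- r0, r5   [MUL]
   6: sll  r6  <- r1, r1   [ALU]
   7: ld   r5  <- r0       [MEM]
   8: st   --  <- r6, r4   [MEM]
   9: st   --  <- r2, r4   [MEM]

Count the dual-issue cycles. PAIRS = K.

  cy0 -> i0 (sub.ALU) RAW r4
  cy1 -> i1&i2 (ld.MEM;or.ALU) 2-wide
  cy2 -> i3&i4 (blt.BR;xor.ALU) 2-wide
  cy3 -> i5 (mulh.MUL) WAW r6
  cy4 -> i6&i7 (sll.ALU;ld.MEM) 2-wide
  cy5 -> i8 (st.MEM) no-port MEM/MEM
  cy6 -> i9 (st.MEM) tail

PAIRS = 3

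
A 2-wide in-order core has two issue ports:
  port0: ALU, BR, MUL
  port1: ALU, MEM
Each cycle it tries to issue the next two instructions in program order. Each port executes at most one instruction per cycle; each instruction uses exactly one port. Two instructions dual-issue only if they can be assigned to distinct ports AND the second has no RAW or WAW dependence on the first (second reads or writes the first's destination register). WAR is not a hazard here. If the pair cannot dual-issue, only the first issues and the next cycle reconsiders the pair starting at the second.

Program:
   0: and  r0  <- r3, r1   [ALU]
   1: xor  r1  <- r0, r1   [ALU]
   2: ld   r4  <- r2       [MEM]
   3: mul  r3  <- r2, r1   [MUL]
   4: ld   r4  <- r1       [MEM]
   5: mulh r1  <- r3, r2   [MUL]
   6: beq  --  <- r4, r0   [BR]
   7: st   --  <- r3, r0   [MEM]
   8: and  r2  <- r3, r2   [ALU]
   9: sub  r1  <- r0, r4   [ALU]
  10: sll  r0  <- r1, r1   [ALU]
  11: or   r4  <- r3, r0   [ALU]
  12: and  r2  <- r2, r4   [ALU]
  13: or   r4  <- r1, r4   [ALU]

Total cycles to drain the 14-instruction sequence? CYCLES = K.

t=0 i0:and ; RAW r0
t=1 i1,i2:xor ld ; pair
t=2 i3,i4:mul ld ; pair
t=3 i5:mulh ; no-port MUL/BR
t=4 i6,i7:beq st ; pair
t=5 i8,i9:and sub ; pair
t=6 i10:sll ; RAW r0
t=7 i11:or ; RAW r4
t=8 i12,i13:and or ; pair

CYCLES = 9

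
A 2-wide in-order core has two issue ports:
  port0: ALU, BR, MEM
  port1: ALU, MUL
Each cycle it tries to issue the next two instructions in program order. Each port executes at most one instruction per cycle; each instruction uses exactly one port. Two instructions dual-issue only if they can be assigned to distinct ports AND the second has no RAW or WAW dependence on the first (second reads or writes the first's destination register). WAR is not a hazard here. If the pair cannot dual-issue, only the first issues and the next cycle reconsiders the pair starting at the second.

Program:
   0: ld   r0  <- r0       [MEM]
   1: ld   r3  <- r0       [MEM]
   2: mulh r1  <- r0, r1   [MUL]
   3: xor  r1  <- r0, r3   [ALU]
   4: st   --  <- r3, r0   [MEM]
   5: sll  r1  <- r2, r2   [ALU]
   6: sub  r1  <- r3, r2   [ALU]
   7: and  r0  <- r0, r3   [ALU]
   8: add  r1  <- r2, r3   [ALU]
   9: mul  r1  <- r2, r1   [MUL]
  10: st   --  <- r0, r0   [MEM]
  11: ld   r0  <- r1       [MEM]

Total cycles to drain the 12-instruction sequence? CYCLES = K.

t=0 i0:ld ; no-port MEM/MEM
t=1 i1/i2:ld mulh ; dual
t=2 i3/i4:xor st ; dual
t=3 i5:sll ; WAW r1
t=4 i6/i7:sub and ; dual
t=5 i8:add ; RAW+WAW r1
t=6 i9/i10:mul st ; dual
t=7 i11:ld ; tail

CYCLES = 8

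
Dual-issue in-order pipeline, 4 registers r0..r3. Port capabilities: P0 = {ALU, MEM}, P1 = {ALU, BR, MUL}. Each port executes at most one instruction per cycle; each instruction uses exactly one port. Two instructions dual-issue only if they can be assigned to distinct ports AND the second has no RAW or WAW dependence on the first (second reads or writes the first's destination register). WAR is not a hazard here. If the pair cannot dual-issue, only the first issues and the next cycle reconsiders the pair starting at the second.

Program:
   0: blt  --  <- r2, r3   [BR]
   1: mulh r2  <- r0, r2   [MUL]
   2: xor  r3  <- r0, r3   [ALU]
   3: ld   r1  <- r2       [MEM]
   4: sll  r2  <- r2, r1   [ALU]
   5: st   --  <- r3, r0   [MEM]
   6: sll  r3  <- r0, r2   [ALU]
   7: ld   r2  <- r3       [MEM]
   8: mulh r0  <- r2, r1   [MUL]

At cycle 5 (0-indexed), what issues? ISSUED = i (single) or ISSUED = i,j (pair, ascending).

ISSUED = 7

0. blt.BR @i0  | no-port BR/MUL
1. mulh.MUL/xor.ALU @i1&i2  | pair
2. ld.MEM @i3  | RAW r1
3. sll.ALU/st.MEM @i4&i5  | pair
4. sll.ALU @i6  | RAW r3
5. ld.MEM @i7  | RAW r2
6. mulh.MUL @i8  | tail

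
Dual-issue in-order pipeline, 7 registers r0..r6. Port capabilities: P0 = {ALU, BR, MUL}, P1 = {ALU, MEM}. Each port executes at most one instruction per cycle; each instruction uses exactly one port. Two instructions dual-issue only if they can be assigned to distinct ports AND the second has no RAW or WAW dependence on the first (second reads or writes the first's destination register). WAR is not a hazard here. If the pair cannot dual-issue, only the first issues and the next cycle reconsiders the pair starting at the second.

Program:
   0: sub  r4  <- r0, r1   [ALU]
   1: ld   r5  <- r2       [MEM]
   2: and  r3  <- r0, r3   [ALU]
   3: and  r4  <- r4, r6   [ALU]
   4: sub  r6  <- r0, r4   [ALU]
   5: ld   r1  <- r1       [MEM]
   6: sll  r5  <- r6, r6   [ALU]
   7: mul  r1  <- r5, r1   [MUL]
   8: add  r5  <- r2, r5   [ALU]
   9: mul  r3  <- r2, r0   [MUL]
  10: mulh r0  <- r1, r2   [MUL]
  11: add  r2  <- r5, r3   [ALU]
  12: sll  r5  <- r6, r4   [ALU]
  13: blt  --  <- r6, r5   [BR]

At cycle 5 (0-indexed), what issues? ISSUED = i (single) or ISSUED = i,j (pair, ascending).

ISSUED = 9

[0] i0,i1  sub/ld  -- 2-wide
[1] i2,i3  and/and  -- 2-wide
[2] i4,i5  sub/ld  -- 2-wide
[3] i6  sll  -- RAW r5
[4] i7,i8  mul/add  -- 2-wide
[5] i9  mul  -- no-port MUL/MUL
[6] i10,i11  mulh/add  -- 2-wide
[7] i12  sll  -- RAW r5
[8] i13  blt  -- tail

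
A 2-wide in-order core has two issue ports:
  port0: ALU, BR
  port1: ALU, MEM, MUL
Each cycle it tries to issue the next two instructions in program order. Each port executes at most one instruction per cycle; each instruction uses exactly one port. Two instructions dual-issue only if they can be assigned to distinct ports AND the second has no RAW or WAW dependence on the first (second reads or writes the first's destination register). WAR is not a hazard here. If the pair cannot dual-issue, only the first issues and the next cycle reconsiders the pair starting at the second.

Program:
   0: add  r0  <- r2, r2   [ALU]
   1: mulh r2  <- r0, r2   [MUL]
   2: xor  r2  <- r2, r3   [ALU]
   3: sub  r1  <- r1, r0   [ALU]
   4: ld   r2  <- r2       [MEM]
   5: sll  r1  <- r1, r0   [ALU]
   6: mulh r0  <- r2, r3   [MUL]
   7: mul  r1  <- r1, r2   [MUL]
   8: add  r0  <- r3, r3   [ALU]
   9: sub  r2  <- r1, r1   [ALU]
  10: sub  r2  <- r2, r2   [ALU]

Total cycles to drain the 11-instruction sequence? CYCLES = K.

CYCLES = 8

  cy0 -> i0 (add) RAW r0
  cy1 -> i1 (mulh) RAW+WAW r2
  cy2 -> i2/i3 (xor+sub) dual
  cy3 -> i4/i5 (ld+sll) dual
  cy4 -> i6 (mulh) no-port MUL/MUL
  cy5 -> i7/i8 (mul+add) dual
  cy6 -> i9 (sub) RAW+WAW r2
  cy7 -> i10 (sub) tail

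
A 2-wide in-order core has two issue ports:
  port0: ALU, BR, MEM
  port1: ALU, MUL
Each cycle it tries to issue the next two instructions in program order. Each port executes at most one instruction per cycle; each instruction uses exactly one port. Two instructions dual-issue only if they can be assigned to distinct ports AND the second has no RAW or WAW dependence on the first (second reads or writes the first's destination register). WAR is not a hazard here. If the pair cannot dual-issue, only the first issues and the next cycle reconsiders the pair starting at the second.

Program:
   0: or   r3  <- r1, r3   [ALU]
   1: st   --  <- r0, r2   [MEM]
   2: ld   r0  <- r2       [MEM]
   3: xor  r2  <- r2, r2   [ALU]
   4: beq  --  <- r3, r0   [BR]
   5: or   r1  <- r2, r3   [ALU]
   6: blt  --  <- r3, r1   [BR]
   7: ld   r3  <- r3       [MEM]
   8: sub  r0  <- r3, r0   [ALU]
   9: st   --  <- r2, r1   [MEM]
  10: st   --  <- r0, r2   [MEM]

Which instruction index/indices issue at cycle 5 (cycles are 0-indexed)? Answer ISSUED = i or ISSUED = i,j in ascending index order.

#0 head=0: or.ALU/st.MEM i0,i1 dual
#1 head=2: ld.MEM/xor.ALU i2,i3 dual
#2 head=4: beq.BR/or.ALU i4,i5 dual
#3 head=6: blt.BR i6 no-port BR/MEM
#4 head=7: ld.MEM i7 RAW r3
#5 head=8: sub.ALU/st.MEM i8,i9 dual
#6 head=10: st.MEM i10 tail

ISSUED = 8,9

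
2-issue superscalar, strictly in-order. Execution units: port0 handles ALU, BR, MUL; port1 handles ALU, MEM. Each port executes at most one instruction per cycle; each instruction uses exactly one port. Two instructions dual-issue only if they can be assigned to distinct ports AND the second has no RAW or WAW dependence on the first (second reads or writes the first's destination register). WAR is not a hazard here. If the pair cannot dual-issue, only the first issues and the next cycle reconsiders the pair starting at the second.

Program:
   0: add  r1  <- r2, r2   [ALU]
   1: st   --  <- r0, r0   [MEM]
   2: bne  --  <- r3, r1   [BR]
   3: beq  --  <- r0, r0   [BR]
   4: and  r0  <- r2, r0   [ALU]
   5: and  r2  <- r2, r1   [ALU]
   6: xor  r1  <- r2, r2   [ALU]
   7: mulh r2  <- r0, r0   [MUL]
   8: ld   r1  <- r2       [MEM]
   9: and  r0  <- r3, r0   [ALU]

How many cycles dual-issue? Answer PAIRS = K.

PAIRS = 4

  cy0 -> i0+i1 (add.ALU st.MEM) pair
  cy1 -> i2 (bne.BR) no-port BR/BR
  cy2 -> i3+i4 (beq.BR and.ALU) pair
  cy3 -> i5 (and.ALU) RAW r2
  cy4 -> i6+i7 (xor.ALU mulh.MUL) pair
  cy5 -> i8+i9 (ld.MEM and.ALU) pair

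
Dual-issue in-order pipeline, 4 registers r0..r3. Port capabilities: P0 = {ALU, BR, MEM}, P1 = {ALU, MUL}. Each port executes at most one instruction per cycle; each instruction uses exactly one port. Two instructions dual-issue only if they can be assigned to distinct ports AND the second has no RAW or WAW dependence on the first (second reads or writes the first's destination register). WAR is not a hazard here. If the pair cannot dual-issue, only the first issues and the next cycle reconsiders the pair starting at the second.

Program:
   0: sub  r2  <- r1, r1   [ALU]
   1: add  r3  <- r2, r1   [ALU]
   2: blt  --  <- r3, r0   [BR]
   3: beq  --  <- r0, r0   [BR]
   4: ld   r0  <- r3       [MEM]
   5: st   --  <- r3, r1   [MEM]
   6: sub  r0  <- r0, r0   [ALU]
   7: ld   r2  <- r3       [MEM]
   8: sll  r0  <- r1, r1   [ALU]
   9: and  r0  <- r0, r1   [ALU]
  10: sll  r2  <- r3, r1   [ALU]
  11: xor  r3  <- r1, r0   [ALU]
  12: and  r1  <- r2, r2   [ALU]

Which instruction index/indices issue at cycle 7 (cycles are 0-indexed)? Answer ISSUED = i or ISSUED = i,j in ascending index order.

ISSUED = 9,10

  cy0 -> i0 (sub) RAW r2
  cy1 -> i1 (add) RAW r3
  cy2 -> i2 (blt) no-port BR/BR
  cy3 -> i3 (beq) no-port BR/MEM
  cy4 -> i4 (ld) no-port MEM/MEM
  cy5 -> i5+i6 (st/sub) dual
  cy6 -> i7+i8 (ld/sll) dual
  cy7 -> i9+i10 (and/sll) dual
  cy8 -> i11+i12 (xor/and) dual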